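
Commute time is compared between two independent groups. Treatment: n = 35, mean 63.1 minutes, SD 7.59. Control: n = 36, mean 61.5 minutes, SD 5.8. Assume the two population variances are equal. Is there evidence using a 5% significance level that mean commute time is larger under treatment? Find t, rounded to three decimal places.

1.000

Let group 1 = treatment, group 2 = control. H0: μ_1 = μ_2; H1: μ_1 > μ_2 (two-sample pooled-variance t-test, right-tailed).
s_p² = [(35−1)·7.59² + (36−1)·5.8²]/(35+36−2) = 45.4504
t = (63.1 − 61.5)/√[45.4504·(1/35 + 1/36)] = 1.000
df = n₁ + n₂ − 2 = 69
p-value = P(T ≥ 1.000) ≈ 0.1605
Since p ≈ 0.1605 > α = 0.05, fail to reject H0; the data do not provide sufficient evidence against H0.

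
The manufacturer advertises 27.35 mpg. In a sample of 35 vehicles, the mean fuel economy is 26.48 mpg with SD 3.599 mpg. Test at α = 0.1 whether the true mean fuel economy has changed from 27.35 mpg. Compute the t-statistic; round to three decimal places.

-1.430

H0: μ = 27.35; H1: μ ≠ 27.35 (one-sample t-test, two-sided).
t = (x̄ − μ₀)/(s/√n) = (26.48 − 27.35)/(3.599/√35) = -1.430
df = n − 1 = 34
Two-sided p-value ≈ 0.1618
Since p ≈ 0.1618 > α = 0.1, fail to reject H0; the evidence is not statistically significant.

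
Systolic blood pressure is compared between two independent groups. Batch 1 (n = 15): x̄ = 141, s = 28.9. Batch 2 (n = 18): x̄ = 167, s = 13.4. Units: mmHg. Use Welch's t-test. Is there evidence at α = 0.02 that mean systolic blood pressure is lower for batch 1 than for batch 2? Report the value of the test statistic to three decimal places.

Let group 1 = batch 1, group 2 = batch 2. H0: μ_1 = μ_2; H1: μ_1 < μ_2 (Welch's two-sample t-test, left-tailed).
t = (x̄_1 − x̄_2)/√(s_1²/n_1 + s_2²/n_2) = (141 − 167)/√(28.9²/15 + 13.4²/18) = -3.209
Welch–Satterthwaite df ≈ 18.96
p-value = P(T ≤ -3.209) ≈ 0.0023
Since p ≈ 0.0023 < α = 0.02, reject H0; the evidence is statistically significant.

-3.209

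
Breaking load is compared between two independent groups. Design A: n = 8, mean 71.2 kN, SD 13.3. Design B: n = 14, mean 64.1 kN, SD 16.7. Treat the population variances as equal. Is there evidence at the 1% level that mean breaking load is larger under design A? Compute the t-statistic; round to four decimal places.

1.0273

Let group 1 = design A, group 2 = design B. H0: μ_1 = μ_2; H1: μ_1 > μ_2 (two-sample pooled-variance t-test, right-tailed).
s_p² = [(8−1)·13.3² + (14−1)·16.7²]/(8+14−2) = 243.19
t = (71.2 − 64.1)/√[243.19·(1/8 + 1/14)] = 1.0273
df = n₁ + n₂ − 2 = 20
p-value = P(T ≥ 1.0273) ≈ 0.1583
Since p ≈ 0.1583 > α = 0.01, fail to reject H0; the evidence is not statistically significant.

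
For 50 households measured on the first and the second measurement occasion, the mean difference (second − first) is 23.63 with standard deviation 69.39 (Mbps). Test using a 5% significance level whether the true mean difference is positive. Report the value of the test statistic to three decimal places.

2.408

H0: μ_d = 0; H1: μ_d > 0 (paired t-test on the differences, right-tailed).
t = d̄/(s_d/√n) = 23.63/(69.39/√50) = 2.408
df = n − 1 = 49
p-value = P(T ≥ 2.408) ≈ 0.010
Since p ≈ 0.010 < α = 0.05, reject H0; the evidence is statistically significant.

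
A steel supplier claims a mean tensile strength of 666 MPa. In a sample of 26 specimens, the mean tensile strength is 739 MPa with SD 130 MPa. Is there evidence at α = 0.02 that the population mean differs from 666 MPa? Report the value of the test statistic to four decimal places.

2.8633

H0: μ = 666; H1: μ ≠ 666 (one-sample t-test, two-sided).
t = (x̄ − μ₀)/(s/√n) = (739 − 666)/(130/√26) = 2.8633
df = n − 1 = 25
Two-sided p-value ≈ 0.0084
Since p ≈ 0.0084 < α = 0.02, reject H0; the data support H1.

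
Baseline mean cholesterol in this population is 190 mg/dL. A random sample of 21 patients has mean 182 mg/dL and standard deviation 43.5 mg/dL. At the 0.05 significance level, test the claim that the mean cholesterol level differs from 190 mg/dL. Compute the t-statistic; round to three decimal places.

H0: μ = 190; H1: μ ≠ 190 (one-sample t-test, two-sided).
t = (x̄ − μ₀)/(s/√n) = (182 − 190)/(43.5/√21) = -0.843
df = n − 1 = 20
Two-sided p-value ≈ 0.409
Since p ≈ 0.409 > α = 0.05, fail to reject H0; the data do not provide sufficient evidence against H0.

-0.843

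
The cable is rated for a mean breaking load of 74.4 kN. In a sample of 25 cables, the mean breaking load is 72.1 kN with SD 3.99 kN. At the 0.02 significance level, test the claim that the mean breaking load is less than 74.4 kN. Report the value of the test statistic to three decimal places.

H0: μ = 74.4; H1: μ < 74.4 (one-sample t-test, left-tailed).
t = (x̄ − μ₀)/(s/√n) = (72.1 − 74.4)/(3.99/√25) = -2.882
df = n − 1 = 24
p-value = P(T ≤ -2.882) ≈ 0.004
Since p ≈ 0.004 < α = 0.02, reject H0; the evidence is statistically significant.

-2.882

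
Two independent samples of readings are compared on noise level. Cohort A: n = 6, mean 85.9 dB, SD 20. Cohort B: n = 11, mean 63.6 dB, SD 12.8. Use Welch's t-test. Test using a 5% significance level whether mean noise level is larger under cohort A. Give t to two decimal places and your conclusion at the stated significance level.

Let group 1 = cohort A, group 2 = cohort B. H0: μ_1 = μ_2; H1: μ_1 > μ_2 (Welch's two-sample t-test, right-tailed).
t = (x̄_1 − x̄_2)/√(s_1²/n_1 + s_2²/n_2) = (85.9 − 63.6)/√(20²/6 + 12.8²/11) = 2.47
Welch–Satterthwaite df ≈ 7.30
p-value = P(T ≥ 2.47) ≈ 0.021
Since p ≈ 0.021 < α = 0.05, reject H0; the evidence is statistically significant.

t = 2.47; reject H0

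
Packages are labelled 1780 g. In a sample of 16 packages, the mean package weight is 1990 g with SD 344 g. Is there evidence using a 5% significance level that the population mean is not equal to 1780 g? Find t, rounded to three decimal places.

H0: μ = 1780; H1: μ ≠ 1780 (one-sample t-test, two-sided).
t = (x̄ − μ₀)/(s/√n) = (1990 − 1780)/(344/√16) = 2.442
df = n − 1 = 15
Two-sided p-value ≈ 0.0275
Since p ≈ 0.0275 < α = 0.05, reject H0; the evidence is statistically significant.

2.442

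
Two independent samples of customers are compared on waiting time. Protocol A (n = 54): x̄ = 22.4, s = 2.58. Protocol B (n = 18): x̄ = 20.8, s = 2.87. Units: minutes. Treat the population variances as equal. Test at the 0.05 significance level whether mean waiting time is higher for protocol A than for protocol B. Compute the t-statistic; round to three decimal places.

2.216

Let group 1 = protocol A, group 2 = protocol B. H0: μ_1 = μ_2; H1: μ_1 > μ_2 (two-sample pooled-variance t-test, right-tailed).
s_p² = [(54−1)·2.58² + (18−1)·2.87²]/(54+18−2) = 7.04024
t = (22.4 − 20.8)/√[7.04024·(1/54 + 1/18)] = 2.216
df = n₁ + n₂ − 2 = 70
p-value = P(T ≥ 2.216) ≈ 0.0150
Since p ≈ 0.0150 < α = 0.05, reject H0; the evidence is statistically significant.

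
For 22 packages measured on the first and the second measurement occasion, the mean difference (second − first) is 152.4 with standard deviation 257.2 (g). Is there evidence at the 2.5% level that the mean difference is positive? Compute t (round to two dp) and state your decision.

H0: μ_d = 0; H1: μ_d > 0 (paired t-test on the differences, right-tailed).
t = d̄/(s_d/√n) = 152.4/(257.2/√22) = 2.78
df = n − 1 = 21
p-value = P(T ≥ 2.78) ≈ 0.0056
Since p ≈ 0.0056 < α = 0.025, reject H0; the data support H1.

t = 2.78; reject H0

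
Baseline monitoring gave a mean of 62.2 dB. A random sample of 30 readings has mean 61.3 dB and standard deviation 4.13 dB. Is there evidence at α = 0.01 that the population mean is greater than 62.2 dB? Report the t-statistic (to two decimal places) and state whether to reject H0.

H0: μ = 62.2; H1: μ > 62.2 (one-sample t-test, right-tailed).
t = (x̄ − μ₀)/(s/√n) = (61.3 − 62.2)/(4.13/√30) = -1.19
df = n − 1 = 29
p-value = P(T ≥ -1.19) ≈ 0.879
Since p ≈ 0.879 > α = 0.01, fail to reject H0; the data do not provide sufficient evidence against H0.

t = -1.19; fail to reject H0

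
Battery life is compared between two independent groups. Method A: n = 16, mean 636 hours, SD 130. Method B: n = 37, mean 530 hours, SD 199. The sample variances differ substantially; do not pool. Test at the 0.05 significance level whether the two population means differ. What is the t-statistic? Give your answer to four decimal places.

2.2986

Let group 1 = method A, group 2 = method B. H0: μ_1 = μ_2; H1: μ_1 ≠ μ_2 (Welch's two-sample t-test, two-sided).
t = (x̄_1 − x̄_2)/√(s_1²/n_1 + s_2²/n_2) = (636 − 530)/√(130²/16 + 199²/37) = 2.2986
Welch–Satterthwaite df ≈ 42.58
Two-sided p-value ≈ 0.026
Since p ≈ 0.026 < α = 0.05, reject H0; the evidence is statistically significant.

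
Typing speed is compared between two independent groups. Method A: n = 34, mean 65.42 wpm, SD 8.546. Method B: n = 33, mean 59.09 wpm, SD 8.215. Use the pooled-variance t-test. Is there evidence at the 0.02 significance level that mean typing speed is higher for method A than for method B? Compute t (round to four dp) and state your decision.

Let group 1 = method A, group 2 = method B. H0: μ_1 = μ_2; H1: μ_1 > μ_2 (two-sample pooled-variance t-test, right-tailed).
s_p² = [(34−1)·8.546² + (33−1)·8.215²]/(34+33−2) = 70.3028
t = (65.42 − 59.09)/√[70.3028·(1/34 + 1/33)] = 3.0894
df = n₁ + n₂ − 2 = 65
p-value = P(T ≥ 3.0894) ≈ 0.001
Since p ≈ 0.001 < α = 0.02, reject H0; the data support H1.

t = 3.0894; reject H0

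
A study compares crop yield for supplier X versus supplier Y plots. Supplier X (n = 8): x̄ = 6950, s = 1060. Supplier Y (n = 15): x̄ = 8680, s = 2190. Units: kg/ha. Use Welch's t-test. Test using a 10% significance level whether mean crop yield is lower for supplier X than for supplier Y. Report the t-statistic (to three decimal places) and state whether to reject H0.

t = -2.550; reject H0

Let group 1 = supplier X, group 2 = supplier Y. H0: μ_1 = μ_2; H1: μ_1 < μ_2 (Welch's two-sample t-test, left-tailed).
t = (x̄_1 − x̄_2)/√(s_1²/n_1 + s_2²/n_2) = (6950 − 8680)/√(1060²/8 + 2190²/15) = -2.550
Welch–Satterthwaite df ≈ 20.93
p-value = P(T ≤ -2.550) ≈ 0.0093
Since p ≈ 0.0093 < α = 0.1, reject H0; the data support H1.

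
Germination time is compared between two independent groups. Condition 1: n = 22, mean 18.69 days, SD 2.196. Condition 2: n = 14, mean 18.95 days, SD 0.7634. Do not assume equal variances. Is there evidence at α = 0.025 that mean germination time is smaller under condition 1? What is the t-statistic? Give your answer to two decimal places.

-0.51

Let group 1 = condition 1, group 2 = condition 2. H0: μ_1 = μ_2; H1: μ_1 < μ_2 (Welch's two-sample t-test, left-tailed).
t = (x̄_1 − x̄_2)/√(s_1²/n_1 + s_2²/n_2) = (18.69 − 18.95)/√(2.196²/22 + 0.7634²/14) = -0.51
Welch–Satterthwaite df ≈ 28.10
p-value = P(T ≤ -0.51) ≈ 0.3073
Since p ≈ 0.3073 > α = 0.025, fail to reject H0; the data do not provide sufficient evidence against H0.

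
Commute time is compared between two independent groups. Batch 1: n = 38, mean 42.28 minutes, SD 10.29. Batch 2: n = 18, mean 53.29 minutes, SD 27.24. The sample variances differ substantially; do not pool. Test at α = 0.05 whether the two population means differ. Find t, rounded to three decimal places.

Let group 1 = batch 1, group 2 = batch 2. H0: μ_1 = μ_2; H1: μ_1 ≠ μ_2 (Welch's two-sample t-test, two-sided).
t = (x̄_1 − x̄_2)/√(s_1²/n_1 + s_2²/n_2) = (42.28 − 53.29)/√(10.29²/38 + 27.24²/18) = -1.660
Welch–Satterthwaite df ≈ 19.34
Two-sided p-value ≈ 0.113
Since p ≈ 0.113 > α = 0.05, fail to reject H0; the data do not provide sufficient evidence against H0.

-1.660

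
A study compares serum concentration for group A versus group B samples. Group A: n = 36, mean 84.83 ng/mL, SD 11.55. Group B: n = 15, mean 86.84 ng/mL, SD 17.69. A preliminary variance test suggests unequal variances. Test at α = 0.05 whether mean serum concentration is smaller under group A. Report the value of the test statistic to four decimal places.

Let group 1 = group A, group 2 = group B. H0: μ_1 = μ_2; H1: μ_1 < μ_2 (Welch's two-sample t-test, left-tailed).
t = (x̄_1 − x̄_2)/√(s_1²/n_1 + s_2²/n_2) = (84.83 − 86.84)/√(11.55²/36 + 17.69²/15) = -0.4055
Welch–Satterthwaite df ≈ 19.17
p-value = P(T ≤ -0.4055) ≈ 0.3448
Since p ≈ 0.3448 > α = 0.05, fail to reject H0; the evidence is not statistically significant.

-0.4055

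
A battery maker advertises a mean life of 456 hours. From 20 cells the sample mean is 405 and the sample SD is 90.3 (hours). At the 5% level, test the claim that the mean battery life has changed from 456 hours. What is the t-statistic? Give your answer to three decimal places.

-2.526

H0: μ = 456; H1: μ ≠ 456 (one-sample t-test, two-sided).
t = (x̄ − μ₀)/(s/√n) = (405 − 456)/(90.3/√20) = -2.526
df = n − 1 = 19
Two-sided p-value ≈ 0.0206
Since p ≈ 0.0206 < α = 0.05, reject H0; the data support H1.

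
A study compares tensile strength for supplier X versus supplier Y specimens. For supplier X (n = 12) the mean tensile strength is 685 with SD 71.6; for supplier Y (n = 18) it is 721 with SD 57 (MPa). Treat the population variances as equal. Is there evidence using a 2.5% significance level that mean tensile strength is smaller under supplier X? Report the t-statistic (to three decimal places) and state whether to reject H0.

t = -1.530; fail to reject H0

Let group 1 = supplier X, group 2 = supplier Y. H0: μ_1 = μ_2; H1: μ_1 < μ_2 (two-sample pooled-variance t-test, left-tailed).
s_p² = [(12−1)·71.6² + (18−1)·57²]/(12+18−2) = 3986.61
t = (685 − 721)/√[3986.61·(1/12 + 1/18)] = -1.530
df = n₁ + n₂ − 2 = 28
p-value = P(T ≤ -1.530) ≈ 0.069
Since p ≈ 0.069 > α = 0.025, fail to reject H0; the data do not provide sufficient evidence against H0.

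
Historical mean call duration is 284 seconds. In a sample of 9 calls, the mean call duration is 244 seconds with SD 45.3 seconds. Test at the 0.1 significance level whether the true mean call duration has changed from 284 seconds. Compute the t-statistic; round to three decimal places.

H0: μ = 284; H1: μ ≠ 284 (one-sample t-test, two-sided).
t = (x̄ − μ₀)/(s/√n) = (244 − 284)/(45.3/√9) = -2.649
df = n − 1 = 8
Two-sided p-value ≈ 0.029
Since p ≈ 0.029 < α = 0.1, reject H0; the data support H1.

-2.649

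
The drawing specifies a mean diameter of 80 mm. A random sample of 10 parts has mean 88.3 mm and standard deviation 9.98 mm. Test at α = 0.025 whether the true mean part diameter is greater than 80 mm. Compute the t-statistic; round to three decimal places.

2.630

H0: μ = 80; H1: μ > 80 (one-sample t-test, right-tailed).
t = (x̄ − μ₀)/(s/√n) = (88.3 − 80)/(9.98/√10) = 2.630
df = n − 1 = 9
p-value = P(T ≥ 2.630) ≈ 0.014
Since p ≈ 0.014 < α = 0.025, reject H0; the data support H1.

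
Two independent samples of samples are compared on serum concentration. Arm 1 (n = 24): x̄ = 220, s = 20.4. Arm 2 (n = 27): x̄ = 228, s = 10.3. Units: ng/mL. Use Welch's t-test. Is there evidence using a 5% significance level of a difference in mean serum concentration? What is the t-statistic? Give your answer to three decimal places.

-1.735

Let group 1 = arm 1, group 2 = arm 2. H0: μ_1 = μ_2; H1: μ_1 ≠ μ_2 (Welch's two-sample t-test, two-sided).
t = (x̄_1 − x̄_2)/√(s_1²/n_1 + s_2²/n_2) = (220 − 228)/√(20.4²/24 + 10.3²/27) = -1.735
Welch–Satterthwaite df ≈ 33.10
Two-sided p-value ≈ 0.092
Since p ≈ 0.092 > α = 0.05, fail to reject H0; the evidence is not statistically significant.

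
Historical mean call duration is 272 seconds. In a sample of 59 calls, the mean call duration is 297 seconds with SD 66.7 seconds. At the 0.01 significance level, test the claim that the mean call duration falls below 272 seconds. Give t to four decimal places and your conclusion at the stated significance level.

t = 2.8790; fail to reject H0

H0: μ = 272; H1: μ < 272 (one-sample t-test, left-tailed).
t = (x̄ − μ₀)/(s/√n) = (297 − 272)/(66.7/√59) = 2.8790
df = n − 1 = 58
p-value = P(T ≤ 2.8790) ≈ 0.9972
Since p ≈ 0.9972 > α = 0.01, fail to reject H0; the data do not provide sufficient evidence against H0.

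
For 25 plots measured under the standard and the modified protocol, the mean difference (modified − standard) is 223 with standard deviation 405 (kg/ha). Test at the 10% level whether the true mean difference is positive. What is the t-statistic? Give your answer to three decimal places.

2.753

H0: μ_d = 0; H1: μ_d > 0 (paired t-test on the differences, right-tailed).
t = d̄/(s_d/√n) = 223/(405/√25) = 2.753
df = n − 1 = 24
p-value = P(T ≥ 2.753) ≈ 0.006
Since p ≈ 0.006 < α = 0.1, reject H0; the data support H1.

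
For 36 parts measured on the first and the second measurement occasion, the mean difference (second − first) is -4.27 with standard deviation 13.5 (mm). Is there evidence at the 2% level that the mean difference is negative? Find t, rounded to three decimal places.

-1.898

H0: μ_d = 0; H1: μ_d < 0 (paired t-test on the differences, left-tailed).
t = d̄/(s_d/√n) = -4.27/(13.5/√36) = -1.898
df = n − 1 = 35
p-value = P(T ≤ -1.898) ≈ 0.0330
Since p ≈ 0.0330 > α = 0.02, fail to reject H0; the evidence is not statistically significant.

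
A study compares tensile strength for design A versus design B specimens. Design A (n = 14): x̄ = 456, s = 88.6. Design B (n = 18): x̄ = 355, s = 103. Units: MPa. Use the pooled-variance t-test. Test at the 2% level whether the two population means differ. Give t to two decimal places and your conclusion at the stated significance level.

Let group 1 = design A, group 2 = design B. H0: μ_1 = μ_2; H1: μ_1 ≠ μ_2 (two-sample pooled-variance t-test, two-sided).
s_p² = [(14−1)·88.6² + (18−1)·103²]/(14+18−2) = 9413.42
t = (456 − 355)/√[9413.42·(1/14 + 1/18)] = 2.92
df = n₁ + n₂ − 2 = 30
Two-sided p-value ≈ 0.007
Since p ≈ 0.007 < α = 0.02, reject H0; the data support H1.

t = 2.92; reject H0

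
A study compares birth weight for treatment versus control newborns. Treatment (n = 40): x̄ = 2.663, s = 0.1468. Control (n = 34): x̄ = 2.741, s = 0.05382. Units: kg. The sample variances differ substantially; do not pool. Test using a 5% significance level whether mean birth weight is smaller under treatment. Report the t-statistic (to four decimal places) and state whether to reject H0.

Let group 1 = treatment, group 2 = control. H0: μ_1 = μ_2; H1: μ_1 < μ_2 (Welch's two-sample t-test, left-tailed).
t = (x̄_1 − x̄_2)/√(s_1²/n_1 + s_2²/n_2) = (2.663 − 2.741)/√(0.1468²/40 + 0.05382²/34) = -3.1226
Welch–Satterthwaite df ≈ 50.81
p-value = P(T ≤ -3.1226) ≈ 0.001
Since p ≈ 0.001 < α = 0.05, reject H0; the evidence is statistically significant.

t = -3.1226; reject H0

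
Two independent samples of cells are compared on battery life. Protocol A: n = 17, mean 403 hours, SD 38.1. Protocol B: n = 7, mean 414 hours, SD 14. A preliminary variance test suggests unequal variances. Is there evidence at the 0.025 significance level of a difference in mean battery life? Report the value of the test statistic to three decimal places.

-1.033

Let group 1 = protocol A, group 2 = protocol B. H0: μ_1 = μ_2; H1: μ_1 ≠ μ_2 (Welch's two-sample t-test, two-sided).
t = (x̄_1 − x̄_2)/√(s_1²/n_1 + s_2²/n_2) = (403 − 414)/√(38.1²/17 + 14²/7) = -1.033
Welch–Satterthwaite df ≈ 21.93
Two-sided p-value ≈ 0.3129
Since p ≈ 0.3129 > α = 0.025, fail to reject H0; the evidence is not statistically significant.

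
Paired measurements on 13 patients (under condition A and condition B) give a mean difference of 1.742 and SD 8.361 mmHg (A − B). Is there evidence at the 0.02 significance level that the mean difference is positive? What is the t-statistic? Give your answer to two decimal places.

H0: μ_d = 0; H1: μ_d > 0 (paired t-test on the differences, right-tailed).
t = d̄/(s_d/√n) = 1.742/(8.361/√13) = 0.75
df = n − 1 = 12
p-value = P(T ≥ 0.75) ≈ 0.2335
Since p ≈ 0.2335 > α = 0.02, fail to reject H0; the evidence is not statistically significant.

0.75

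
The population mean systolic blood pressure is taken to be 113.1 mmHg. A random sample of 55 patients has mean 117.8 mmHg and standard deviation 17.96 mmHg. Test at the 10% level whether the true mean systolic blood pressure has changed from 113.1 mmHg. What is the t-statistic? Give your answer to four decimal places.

H0: μ = 113.1; H1: μ ≠ 113.1 (one-sample t-test, two-sided).
t = (x̄ − μ₀)/(s/√n) = (117.8 − 113.1)/(17.96/√55) = 1.9408
df = n − 1 = 54
Two-sided p-value ≈ 0.058
Since p ≈ 0.058 < α = 0.1, reject H0; the data support H1.

1.9408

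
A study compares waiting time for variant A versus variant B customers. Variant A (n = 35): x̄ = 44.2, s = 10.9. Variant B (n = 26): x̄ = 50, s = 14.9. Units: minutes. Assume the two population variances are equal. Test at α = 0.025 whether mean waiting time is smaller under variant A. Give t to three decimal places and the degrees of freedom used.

Let group 1 = variant A, group 2 = variant B. H0: μ_1 = μ_2; H1: μ_1 < μ_2 (two-sample pooled-variance t-test, left-tailed).
s_p² = [(35−1)·10.9² + (26−1)·14.9²]/(35+26−2) = 162.539
t = (44.2 − 50)/√[162.539·(1/35 + 1/26)] = -1.757
df = n₁ + n₂ − 2 = 59
p-value = P(T ≤ -1.757) ≈ 0.042
Since p ≈ 0.042 > α = 0.025, fail to reject H0; the data do not provide sufficient evidence against H0.

t = -1.757, df = 59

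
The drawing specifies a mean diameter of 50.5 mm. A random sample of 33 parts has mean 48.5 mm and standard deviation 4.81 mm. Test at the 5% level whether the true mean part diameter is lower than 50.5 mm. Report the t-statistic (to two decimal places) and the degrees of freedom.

H0: μ = 50.5; H1: μ < 50.5 (one-sample t-test, left-tailed).
t = (x̄ − μ₀)/(s/√n) = (48.5 − 50.5)/(4.81/√33) = -2.39
df = n − 1 = 32
p-value = P(T ≤ -2.39) ≈ 0.011
Since p ≈ 0.011 < α = 0.05, reject H0; the evidence is statistically significant.

t = -2.39, df = 32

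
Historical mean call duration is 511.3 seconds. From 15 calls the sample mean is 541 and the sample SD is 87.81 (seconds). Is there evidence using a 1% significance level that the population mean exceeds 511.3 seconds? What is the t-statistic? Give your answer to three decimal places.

H0: μ = 511.3; H1: μ > 511.3 (one-sample t-test, right-tailed).
t = (x̄ − μ₀)/(s/√n) = (541 − 511.3)/(87.81/√15) = 1.310
df = n − 1 = 14
p-value = P(T ≥ 1.310) ≈ 0.1056
Since p ≈ 0.1056 > α = 0.01, fail to reject H0; the evidence is not statistically significant.

1.310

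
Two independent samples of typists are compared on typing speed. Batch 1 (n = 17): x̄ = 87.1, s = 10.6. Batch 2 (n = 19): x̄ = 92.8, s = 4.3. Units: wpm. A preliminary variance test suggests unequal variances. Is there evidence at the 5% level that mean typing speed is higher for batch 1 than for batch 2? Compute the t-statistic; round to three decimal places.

-2.070

Let group 1 = batch 1, group 2 = batch 2. H0: μ_1 = μ_2; H1: μ_1 > μ_2 (Welch's two-sample t-test, right-tailed).
t = (x̄_1 − x̄_2)/√(s_1²/n_1 + s_2²/n_2) = (87.1 − 92.8)/√(10.6²/17 + 4.3²/19) = -2.070
Welch–Satterthwaite df ≈ 20.66
p-value = P(T ≥ -2.070) ≈ 0.9744
Since p ≈ 0.9744 > α = 0.05, fail to reject H0; the data do not provide sufficient evidence against H0.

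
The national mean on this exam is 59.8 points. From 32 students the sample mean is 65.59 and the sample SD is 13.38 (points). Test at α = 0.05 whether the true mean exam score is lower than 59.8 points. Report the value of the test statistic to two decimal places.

2.45

H0: μ = 59.8; H1: μ < 59.8 (one-sample t-test, left-tailed).
t = (x̄ − μ₀)/(s/√n) = (65.59 − 59.8)/(13.38/√32) = 2.45
df = n − 1 = 31
p-value = P(T ≤ 2.45) ≈ 0.990
Since p ≈ 0.990 > α = 0.05, fail to reject H0; the data do not provide sufficient evidence against H0.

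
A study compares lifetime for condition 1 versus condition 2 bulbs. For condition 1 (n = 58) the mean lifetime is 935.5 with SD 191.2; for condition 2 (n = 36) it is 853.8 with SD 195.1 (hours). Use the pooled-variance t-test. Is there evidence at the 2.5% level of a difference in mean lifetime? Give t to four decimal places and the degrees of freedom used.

t = 1.9983, df = 92

Let group 1 = condition 1, group 2 = condition 2. H0: μ_1 = μ_2; H1: μ_1 ≠ μ_2 (two-sample pooled-variance t-test, two-sided).
s_p² = [(58−1)·191.2² + (36−1)·195.1²]/(58+36−2) = 37130.6
t = (935.5 − 853.8)/√[37130.6·(1/58 + 1/36)] = 1.9983
df = n₁ + n₂ − 2 = 92
Two-sided p-value ≈ 0.0486
Since p ≈ 0.0486 > α = 0.025, fail to reject H0; the data do not provide sufficient evidence against H0.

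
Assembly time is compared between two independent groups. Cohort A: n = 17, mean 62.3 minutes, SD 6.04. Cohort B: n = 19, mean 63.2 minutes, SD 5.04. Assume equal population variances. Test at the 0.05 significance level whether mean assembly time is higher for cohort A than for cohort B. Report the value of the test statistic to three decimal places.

Let group 1 = cohort A, group 2 = cohort B. H0: μ_1 = μ_2; H1: μ_1 > μ_2 (two-sample pooled-variance t-test, right-tailed).
s_p² = [(17−1)·6.04² + (19−1)·5.04²]/(17+19−2) = 30.6157
t = (62.3 − 63.2)/√[30.6157·(1/17 + 1/19)] = -0.487
df = n₁ + n₂ − 2 = 34
p-value = P(T ≥ -0.487) ≈ 0.685
Since p ≈ 0.685 > α = 0.05, fail to reject H0; the evidence is not statistically significant.

-0.487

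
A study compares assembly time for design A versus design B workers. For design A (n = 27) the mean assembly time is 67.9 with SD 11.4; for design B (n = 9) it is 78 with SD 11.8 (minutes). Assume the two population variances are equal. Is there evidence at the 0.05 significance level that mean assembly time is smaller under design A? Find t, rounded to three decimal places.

-2.283

Let group 1 = design A, group 2 = design B. H0: μ_1 = μ_2; H1: μ_1 < μ_2 (two-sample pooled-variance t-test, left-tailed).
s_p² = [(27−1)·11.4² + (9−1)·11.8²]/(27+9−2) = 132.144
t = (67.9 − 78)/√[132.144·(1/27 + 1/9)] = -2.283
df = n₁ + n₂ − 2 = 34
p-value = P(T ≤ -2.283) ≈ 0.0144
Since p ≈ 0.0144 < α = 0.05, reject H0; the data support H1.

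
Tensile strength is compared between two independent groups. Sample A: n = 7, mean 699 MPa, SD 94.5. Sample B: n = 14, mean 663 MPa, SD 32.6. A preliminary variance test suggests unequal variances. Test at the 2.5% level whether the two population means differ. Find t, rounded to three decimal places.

0.979

Let group 1 = sample A, group 2 = sample B. H0: μ_1 = μ_2; H1: μ_1 ≠ μ_2 (Welch's two-sample t-test, two-sided).
t = (x̄_1 − x̄_2)/√(s_1²/n_1 + s_2²/n_2) = (699 − 663)/√(94.5²/7 + 32.6²/14) = 0.979
Welch–Satterthwaite df ≈ 6.72
Two-sided p-value ≈ 0.3614
Since p ≈ 0.3614 > α = 0.025, fail to reject H0; the evidence is not statistically significant.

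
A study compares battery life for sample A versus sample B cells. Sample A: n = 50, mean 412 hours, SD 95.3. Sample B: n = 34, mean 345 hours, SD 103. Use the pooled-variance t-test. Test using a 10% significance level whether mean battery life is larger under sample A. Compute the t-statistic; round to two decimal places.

3.06

Let group 1 = sample A, group 2 = sample B. H0: μ_1 = μ_2; H1: μ_1 > μ_2 (two-sample pooled-variance t-test, right-tailed).
s_p² = [(50−1)·95.3² + (34−1)·103²]/(50+34−2) = 9696.58
t = (412 − 345)/√[9696.58·(1/50 + 1/34)] = 3.06
df = n₁ + n₂ − 2 = 82
p-value = P(T ≥ 3.06) ≈ 0.0015
Since p ≈ 0.0015 < α = 0.1, reject H0; the data support H1.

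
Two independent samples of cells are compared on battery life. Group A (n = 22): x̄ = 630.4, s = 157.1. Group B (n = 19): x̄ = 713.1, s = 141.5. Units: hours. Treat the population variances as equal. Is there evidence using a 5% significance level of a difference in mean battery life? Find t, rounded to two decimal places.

-1.76

Let group 1 = group A, group 2 = group B. H0: μ_1 = μ_2; H1: μ_1 ≠ μ_2 (two-sample pooled-variance t-test, two-sided).
s_p² = [(22−1)·157.1² + (19−1)·141.5²]/(22+19−2) = 22530.5
t = (630.4 − 713.1)/√[22530.5·(1/22 + 1/19)] = -1.76
df = n₁ + n₂ − 2 = 39
Two-sided p-value ≈ 0.0864
Since p ≈ 0.0864 > α = 0.05, fail to reject H0; the data do not provide sufficient evidence against H0.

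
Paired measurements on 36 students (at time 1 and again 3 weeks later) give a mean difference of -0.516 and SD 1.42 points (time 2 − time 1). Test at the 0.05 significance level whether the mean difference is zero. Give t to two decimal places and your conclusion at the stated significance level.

t = -2.18; reject H0

H0: μ_d = 0; H1: μ_d ≠ 0 (paired t-test on the differences, two-sided).
t = d̄/(s_d/√n) = -0.516/(1.42/√36) = -2.18
df = n − 1 = 35
Two-sided p-value ≈ 0.0360
Since p ≈ 0.0360 < α = 0.05, reject H0; the data support H1.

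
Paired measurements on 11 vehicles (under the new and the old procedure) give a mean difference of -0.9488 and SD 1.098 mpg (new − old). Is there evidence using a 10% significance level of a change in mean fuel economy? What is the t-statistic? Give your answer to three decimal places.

-2.866

H0: μ_d = 0; H1: μ_d ≠ 0 (paired t-test on the differences, two-sided).
t = d̄/(s_d/√n) = -0.9488/(1.098/√11) = -2.866
df = n − 1 = 10
Two-sided p-value ≈ 0.0168
Since p ≈ 0.0168 < α = 0.1, reject H0; the data support H1.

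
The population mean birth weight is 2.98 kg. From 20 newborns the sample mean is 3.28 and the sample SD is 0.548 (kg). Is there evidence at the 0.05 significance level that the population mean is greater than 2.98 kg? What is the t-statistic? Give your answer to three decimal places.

2.448

H0: μ = 2.98; H1: μ > 2.98 (one-sample t-test, right-tailed).
t = (x̄ − μ₀)/(s/√n) = (3.28 − 2.98)/(0.548/√20) = 2.448
df = n − 1 = 19
p-value = P(T ≥ 2.448) ≈ 0.0121
Since p ≈ 0.0121 < α = 0.05, reject H0; the data support H1.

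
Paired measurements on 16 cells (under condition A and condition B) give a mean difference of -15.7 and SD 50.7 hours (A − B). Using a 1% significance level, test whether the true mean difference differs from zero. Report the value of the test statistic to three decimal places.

H0: μ_d = 0; H1: μ_d ≠ 0 (paired t-test on the differences, two-sided).
t = d̄/(s_d/√n) = -15.7/(50.7/√16) = -1.239
df = n − 1 = 15
Two-sided p-value ≈ 0.235
Since p ≈ 0.235 > α = 0.01, fail to reject H0; the data do not provide sufficient evidence against H0.

-1.239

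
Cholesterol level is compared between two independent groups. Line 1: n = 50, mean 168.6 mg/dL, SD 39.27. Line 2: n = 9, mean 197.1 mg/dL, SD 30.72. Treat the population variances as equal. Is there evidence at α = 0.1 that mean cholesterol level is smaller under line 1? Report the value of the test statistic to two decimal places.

Let group 1 = line 1, group 2 = line 2. H0: μ_1 = μ_2; H1: μ_1 < μ_2 (two-sample pooled-variance t-test, left-tailed).
s_p² = [(50−1)·39.27² + (9−1)·30.72²]/(50+9−2) = 1458.14
t = (168.6 − 197.1)/√[1458.14·(1/50 + 1/9)] = -2.06
df = n₁ + n₂ − 2 = 57
p-value = P(T ≤ -2.06) ≈ 0.022
Since p ≈ 0.022 < α = 0.1, reject H0; the evidence is statistically significant.

-2.06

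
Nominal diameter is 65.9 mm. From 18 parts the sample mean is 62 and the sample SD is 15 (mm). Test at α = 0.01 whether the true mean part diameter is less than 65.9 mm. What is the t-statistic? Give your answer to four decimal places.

-1.1031

H0: μ = 65.9; H1: μ < 65.9 (one-sample t-test, left-tailed).
t = (x̄ − μ₀)/(s/√n) = (62 − 65.9)/(15/√18) = -1.1031
df = n − 1 = 17
p-value = P(T ≤ -1.1031) ≈ 0.143
Since p ≈ 0.143 > α = 0.01, fail to reject H0; the evidence is not statistically significant.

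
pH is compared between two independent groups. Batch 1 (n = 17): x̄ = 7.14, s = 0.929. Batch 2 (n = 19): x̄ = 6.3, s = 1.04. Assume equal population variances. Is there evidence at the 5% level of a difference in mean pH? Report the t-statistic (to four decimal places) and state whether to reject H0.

Let group 1 = batch 1, group 2 = batch 2. H0: μ_1 = μ_2; H1: μ_1 ≠ μ_2 (two-sample pooled-variance t-test, two-sided).
s_p² = [(17−1)·0.929² + (19−1)·1.04²]/(17+19−2) = 0.978749
t = (7.14 − 6.3)/√[0.978749·(1/17 + 1/19)] = 2.5433
df = n₁ + n₂ − 2 = 34
Two-sided p-value ≈ 0.0157
Since p ≈ 0.0157 < α = 0.05, reject H0; the evidence is statistically significant.

t = 2.5433; reject H0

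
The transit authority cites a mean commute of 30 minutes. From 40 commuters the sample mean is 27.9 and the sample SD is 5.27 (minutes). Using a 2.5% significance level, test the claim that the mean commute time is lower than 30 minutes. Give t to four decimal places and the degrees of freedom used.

t = -2.5202, df = 39

H0: μ = 30; H1: μ < 30 (one-sample t-test, left-tailed).
t = (x̄ − μ₀)/(s/√n) = (27.9 − 30)/(5.27/√40) = -2.5202
df = n − 1 = 39
p-value = P(T ≤ -2.5202) ≈ 0.0080
Since p ≈ 0.0080 < α = 0.025, reject H0; the data support H1.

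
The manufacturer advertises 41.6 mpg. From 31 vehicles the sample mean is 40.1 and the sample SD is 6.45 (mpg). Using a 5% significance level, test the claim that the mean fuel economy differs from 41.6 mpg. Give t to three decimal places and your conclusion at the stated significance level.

H0: μ = 41.6; H1: μ ≠ 41.6 (one-sample t-test, two-sided).
t = (x̄ − μ₀)/(s/√n) = (40.1 − 41.6)/(6.45/√31) = -1.295
df = n − 1 = 30
Two-sided p-value ≈ 0.2053
Since p ≈ 0.2053 > α = 0.05, fail to reject H0; the data do not provide sufficient evidence against H0.

t = -1.295; fail to reject H0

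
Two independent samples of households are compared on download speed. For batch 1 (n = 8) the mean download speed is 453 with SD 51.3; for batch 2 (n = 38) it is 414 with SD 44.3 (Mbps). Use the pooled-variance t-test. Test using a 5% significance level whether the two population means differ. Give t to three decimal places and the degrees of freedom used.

Let group 1 = batch 1, group 2 = batch 2. H0: μ_1 = μ_2; H1: μ_1 ≠ μ_2 (two-sample pooled-variance t-test, two-sided).
s_p² = [(8−1)·51.3² + (38−1)·44.3²]/(8+38−2) = 2068.95
t = (453 − 414)/√[2068.95·(1/8 + 1/38)] = 2.204
df = n₁ + n₂ − 2 = 44
Two-sided p-value ≈ 0.033
Since p ≈ 0.033 < α = 0.05, reject H0; the evidence is statistically significant.

t = 2.204, df = 44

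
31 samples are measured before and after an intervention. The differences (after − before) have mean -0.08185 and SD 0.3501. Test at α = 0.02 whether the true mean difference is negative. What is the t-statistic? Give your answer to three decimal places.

-1.302

H0: μ_d = 0; H1: μ_d < 0 (paired t-test on the differences, left-tailed).
t = d̄/(s_d/√n) = -0.08185/(0.3501/√31) = -1.302
df = n − 1 = 30
p-value = P(T ≤ -1.302) ≈ 0.101
Since p ≈ 0.101 > α = 0.02, fail to reject H0; the data do not provide sufficient evidence against H0.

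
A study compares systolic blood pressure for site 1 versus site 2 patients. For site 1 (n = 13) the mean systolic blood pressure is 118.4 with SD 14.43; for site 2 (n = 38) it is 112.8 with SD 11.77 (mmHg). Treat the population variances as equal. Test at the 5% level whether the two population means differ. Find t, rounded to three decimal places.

Let group 1 = site 1, group 2 = site 2. H0: μ_1 = μ_2; H1: μ_1 ≠ μ_2 (two-sample pooled-variance t-test, two-sided).
s_p² = [(13−1)·14.43² + (38−1)·11.77²]/(13+38−2) = 155.6
t = (118.4 − 112.8)/√[155.6·(1/13 + 1/38)] = 1.397
df = n₁ + n₂ − 2 = 49
Two-sided p-value ≈ 0.169
Since p ≈ 0.169 > α = 0.05, fail to reject H0; the data do not provide sufficient evidence against H0.

1.397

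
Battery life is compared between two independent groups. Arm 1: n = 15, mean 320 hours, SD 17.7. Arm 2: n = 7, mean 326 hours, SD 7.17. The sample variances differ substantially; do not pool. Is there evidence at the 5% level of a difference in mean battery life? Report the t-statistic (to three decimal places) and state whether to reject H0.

t = -1.129; fail to reject H0

Let group 1 = arm 1, group 2 = arm 2. H0: μ_1 = μ_2; H1: μ_1 ≠ μ_2 (Welch's two-sample t-test, two-sided).
t = (x̄_1 − x̄_2)/√(s_1²/n_1 + s_2²/n_2) = (320 − 326)/√(17.7²/15 + 7.17²/7) = -1.129
Welch–Satterthwaite df ≈ 19.85
Two-sided p-value ≈ 0.272
Since p ≈ 0.272 > α = 0.05, fail to reject H0; the data do not provide sufficient evidence against H0.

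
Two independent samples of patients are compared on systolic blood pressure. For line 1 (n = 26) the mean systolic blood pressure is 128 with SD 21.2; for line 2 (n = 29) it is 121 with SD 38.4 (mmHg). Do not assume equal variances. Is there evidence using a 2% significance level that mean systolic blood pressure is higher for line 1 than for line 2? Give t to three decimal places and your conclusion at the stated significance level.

Let group 1 = line 1, group 2 = line 2. H0: μ_1 = μ_2; H1: μ_1 > μ_2 (Welch's two-sample t-test, right-tailed).
t = (x̄_1 − x̄_2)/√(s_1²/n_1 + s_2²/n_2) = (128 − 121)/√(21.2²/26 + 38.4²/29) = 0.848
Welch–Satterthwaite df ≈ 44.51
p-value = P(T ≥ 0.848) ≈ 0.2005
Since p ≈ 0.2005 > α = 0.02, fail to reject H0; the data do not provide sufficient evidence against H0.

t = 0.848; fail to reject H0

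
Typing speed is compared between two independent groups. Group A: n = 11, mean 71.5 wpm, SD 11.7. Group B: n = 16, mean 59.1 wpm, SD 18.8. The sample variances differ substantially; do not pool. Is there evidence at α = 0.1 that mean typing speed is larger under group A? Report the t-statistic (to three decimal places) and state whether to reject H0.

Let group 1 = group A, group 2 = group B. H0: μ_1 = μ_2; H1: μ_1 > μ_2 (Welch's two-sample t-test, right-tailed).
t = (x̄_1 − x̄_2)/√(s_1²/n_1 + s_2²/n_2) = (71.5 − 59.1)/√(11.7²/11 + 18.8²/16) = 2.110
Welch–Satterthwaite df ≈ 24.84
p-value = P(T ≥ 2.110) ≈ 0.0225
Since p ≈ 0.0225 < α = 0.1, reject H0; the data support H1.

t = 2.110; reject H0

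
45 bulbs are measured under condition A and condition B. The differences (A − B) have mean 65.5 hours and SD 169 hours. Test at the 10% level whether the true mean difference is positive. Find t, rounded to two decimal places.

2.60

H0: μ_d = 0; H1: μ_d > 0 (paired t-test on the differences, right-tailed).
t = d̄/(s_d/√n) = 65.5/(169/√45) = 2.60
df = n − 1 = 44
p-value = P(T ≥ 2.60) ≈ 0.006
Since p ≈ 0.006 < α = 0.1, reject H0; the evidence is statistically significant.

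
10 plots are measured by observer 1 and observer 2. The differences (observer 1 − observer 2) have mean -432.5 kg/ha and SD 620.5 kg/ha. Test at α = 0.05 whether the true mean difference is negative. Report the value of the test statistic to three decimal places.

H0: μ_d = 0; H1: μ_d < 0 (paired t-test on the differences, left-tailed).
t = d̄/(s_d/√n) = -432.5/(620.5/√10) = -2.204
df = n − 1 = 9
p-value = P(T ≤ -2.204) ≈ 0.0275
Since p ≈ 0.0275 < α = 0.05, reject H0; the evidence is statistically significant.

-2.204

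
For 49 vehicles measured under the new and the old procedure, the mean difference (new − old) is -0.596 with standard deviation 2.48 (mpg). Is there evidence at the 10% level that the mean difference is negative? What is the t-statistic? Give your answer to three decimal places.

H0: μ_d = 0; H1: μ_d < 0 (paired t-test on the differences, left-tailed).
t = d̄/(s_d/√n) = -0.596/(2.48/√49) = -1.682
df = n − 1 = 48
p-value = P(T ≤ -1.682) ≈ 0.050
Since p ≈ 0.050 < α = 0.1, reject H0; the data support H1.

-1.682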